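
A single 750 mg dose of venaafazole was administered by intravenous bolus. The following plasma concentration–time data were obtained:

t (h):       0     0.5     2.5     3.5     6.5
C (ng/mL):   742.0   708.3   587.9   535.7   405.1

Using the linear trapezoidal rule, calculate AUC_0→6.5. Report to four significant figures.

AUC = 3632 ng/mL·h

Trapezoidal AUC_0→6.5:
  [0→0.5]: (742.0+708.3)/2 × 0.5 = 362.575
  [0.5→2.5]: (708.3+587.9)/2 × 2 = 1296.2
  [2.5→3.5]: (587.9+535.7)/2 × 1 = 561.8
  [3.5→6.5]: (535.7+405.1)/2 × 3 = 1411.2
  Sum = 3631.775 ng/mL·h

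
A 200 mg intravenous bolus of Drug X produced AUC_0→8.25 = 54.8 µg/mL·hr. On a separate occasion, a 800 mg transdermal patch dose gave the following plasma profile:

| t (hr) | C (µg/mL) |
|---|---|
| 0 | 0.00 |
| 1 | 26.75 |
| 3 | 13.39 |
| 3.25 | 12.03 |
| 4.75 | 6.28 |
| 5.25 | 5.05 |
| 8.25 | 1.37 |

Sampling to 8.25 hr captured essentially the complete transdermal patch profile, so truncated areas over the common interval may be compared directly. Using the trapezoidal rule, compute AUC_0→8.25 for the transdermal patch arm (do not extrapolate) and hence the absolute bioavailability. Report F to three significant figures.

Trapezoidal AUC_0→8.25 (transdermal patch):
  [0→1]: (0.00+26.75)/2 × 1 = 13.375
  [1→3]: (26.75+13.39)/2 × 2 = 40.14
  [3→3.25]: (13.39+12.03)/2 × 0.25 = 3.1775
  [3.25→4.75]: (12.03+6.28)/2 × 1.5 = 13.7325
  [4.75→5.25]: (6.28+5.05)/2 × 0.5 = 2.8325
  [5.25→8.25]: (5.05+1.37)/2 × 3 = 9.63
  Sum = 82.8875 µg/mL·hr
F = (AUC_ev/D_ev)/(AUC_iv/D_iv) = (82.8875/800)/(54.8/200) = 0.103609/0.274 = 0.3781

F = 0.378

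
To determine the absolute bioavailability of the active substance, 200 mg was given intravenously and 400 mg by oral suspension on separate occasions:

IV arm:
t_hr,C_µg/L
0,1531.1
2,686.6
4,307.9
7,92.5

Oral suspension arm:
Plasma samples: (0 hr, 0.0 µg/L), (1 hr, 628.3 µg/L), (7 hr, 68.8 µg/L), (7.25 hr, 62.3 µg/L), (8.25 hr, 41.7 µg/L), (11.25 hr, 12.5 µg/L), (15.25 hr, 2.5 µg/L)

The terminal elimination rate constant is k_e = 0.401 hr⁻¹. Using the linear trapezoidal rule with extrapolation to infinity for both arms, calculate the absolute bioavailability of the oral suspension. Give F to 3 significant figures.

Trapezoidal AUC_0→7 (IV):
  [0→2]: (1531.1+686.6)/2 × 2 = 2217.7
  [2→4]: (686.6+307.9)/2 × 2 = 994.5
  [4→7]: (307.9+92.5)/2 × 3 = 600.6
  Sum = 3812.8 µg/L·hr
IV tail: 92.5/0.401 = 230.673; AUC_iv,0→∞ = 3812.8 + 230.673 = 4043.473 µg/L·hr
Trapezoidal AUC_0→15.25 (oral suspension):
  [0→1]: (0.0+628.3)/2 × 1 = 314.15
  [1→7]: (628.3+68.8)/2 × 6 = 2091.3
  [7→7.25]: (68.8+62.3)/2 × 0.25 = 16.3875
  [7.25→8.25]: (62.3+41.7)/2 × 1 = 52.0
  [8.25→11.25]: (41.7+12.5)/2 × 3 = 81.3
  [11.25→15.25]: (12.5+2.5)/2 × 4 = 30.0
  Sum = 2585.1375 µg/L·hr
oral suspension tail: 2.5/0.401 = 6.234; AUC_ev,0→∞ = 2585.1375 + 6.234 = 2591.3715 µg/L·hr
F = (AUC_ev/D_ev)/(AUC_iv/D_iv) = (2591.3715/400)/(4043.473/200) = 6.47843/20.217365 = 0.3204

F = 0.320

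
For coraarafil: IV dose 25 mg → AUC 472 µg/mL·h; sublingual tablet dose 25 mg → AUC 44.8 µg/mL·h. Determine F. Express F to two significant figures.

F = (AUC_ev / D_ev) / (AUC_iv / D_iv)
  = (44.8/25) / (472/25)
  = 1.792 / 18.88 = 0.0949

F = 0.095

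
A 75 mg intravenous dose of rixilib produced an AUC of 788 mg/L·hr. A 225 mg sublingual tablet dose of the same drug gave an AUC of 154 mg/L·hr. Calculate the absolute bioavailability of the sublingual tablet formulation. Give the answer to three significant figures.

F = (AUC_ev / D_ev) / (AUC_iv / D_iv)
  = (154/225) / (788/75)
  = 0.684444 / 10.5067 = 0.0651

F = 0.0651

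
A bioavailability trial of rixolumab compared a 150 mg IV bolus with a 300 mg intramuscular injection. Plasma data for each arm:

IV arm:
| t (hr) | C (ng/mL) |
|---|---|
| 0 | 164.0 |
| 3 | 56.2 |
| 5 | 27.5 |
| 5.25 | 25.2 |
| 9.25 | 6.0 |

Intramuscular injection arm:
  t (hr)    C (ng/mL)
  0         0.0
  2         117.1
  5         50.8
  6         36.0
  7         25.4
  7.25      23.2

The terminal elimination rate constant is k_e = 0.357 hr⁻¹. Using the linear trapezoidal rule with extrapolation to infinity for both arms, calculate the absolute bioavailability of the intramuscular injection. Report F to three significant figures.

Trapezoidal AUC_0→9.25 (IV):
  [0→3]: (164.0+56.2)/2 × 3 = 330.3
  [3→5]: (56.2+27.5)/2 × 2 = 83.7
  [5→5.25]: (27.5+25.2)/2 × 0.25 = 6.5875
  [5.25→9.25]: (25.2+6.0)/2 × 4 = 62.4
  Sum = 482.9875 ng/mL·hr
IV tail: 6.0/0.357 = 16.807; AUC_iv,0→∞ = 482.9875 + 16.807 = 499.7945 ng/mL·hr
Trapezoidal AUC_0→7.25 (intramuscular injection):
  [0→2]: (0.0+117.1)/2 × 2 = 117.1
  [2→5]: (117.1+50.8)/2 × 3 = 251.85
  [5→6]: (50.8+36.0)/2 × 1 = 43.4
  [6→7]: (36.0+25.4)/2 × 1 = 30.7
  [7→7.25]: (25.4+23.2)/2 × 0.25 = 6.075
  Sum = 449.125 ng/mL·hr
intramuscular injection tail: 23.2/0.357 = 64.986; AUC_ev,0→∞ = 449.125 + 64.986 = 514.111 ng/mL·hr
F = (AUC_ev/D_ev)/(AUC_iv/D_iv) = (514.111/300)/(499.7945/150) = 1.7137/3.33196 = 0.5143

F = 0.514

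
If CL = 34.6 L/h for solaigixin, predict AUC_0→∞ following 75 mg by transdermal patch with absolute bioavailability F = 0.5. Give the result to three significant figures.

AUC_0→∞ = F × Dose / CL
        = 0.5 × 75 / 34.6 = 1.08382 mg/L·h

AUC = 1.08 mg/L·h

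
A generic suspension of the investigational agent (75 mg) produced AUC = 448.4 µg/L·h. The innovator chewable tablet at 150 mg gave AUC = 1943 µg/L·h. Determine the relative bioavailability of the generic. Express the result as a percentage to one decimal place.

F_rel = (AUC_test/D_test) / (AUC_ref/D_ref)
      = (448.4/75) / (1943/150)
      = 5.97867 / 12.9533 = 0.4616 = 46.16%

F_rel = 46.2%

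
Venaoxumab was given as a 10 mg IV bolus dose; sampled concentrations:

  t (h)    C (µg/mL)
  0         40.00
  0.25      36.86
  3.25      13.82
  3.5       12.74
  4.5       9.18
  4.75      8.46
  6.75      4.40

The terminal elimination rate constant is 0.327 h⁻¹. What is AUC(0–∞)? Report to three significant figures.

Trapezoidal AUC_0→6.75:
  [0→0.25]: (40.00+36.86)/2 × 0.25 = 9.6075
  [0.25→3.25]: (36.86+13.82)/2 × 3 = 76.02
  [3.25→3.5]: (13.82+12.74)/2 × 0.25 = 3.32
  [3.5→4.5]: (12.74+9.18)/2 × 1 = 10.96
  [4.5→4.75]: (9.18+8.46)/2 × 0.25 = 2.205
  [4.75→6.75]: (8.46+4.40)/2 × 2 = 12.86
  Sum = 114.9725 µg/mL·h
Extrapolated tail: C_last / k_e = 4.40 / 0.327 = 13.456
AUC_0→∞ = 114.9725 + 13.456 = 128.4285 µg/mL·h

AUC = 128 µg/mL·h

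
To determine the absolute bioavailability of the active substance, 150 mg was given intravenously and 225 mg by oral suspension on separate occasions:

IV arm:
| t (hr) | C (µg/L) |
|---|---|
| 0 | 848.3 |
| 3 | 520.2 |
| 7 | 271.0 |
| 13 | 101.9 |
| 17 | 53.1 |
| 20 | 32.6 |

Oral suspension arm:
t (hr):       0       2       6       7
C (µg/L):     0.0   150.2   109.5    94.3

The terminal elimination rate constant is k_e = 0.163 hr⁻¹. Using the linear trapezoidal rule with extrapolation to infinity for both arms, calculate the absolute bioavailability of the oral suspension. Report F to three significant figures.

F = 0.167

Trapezoidal AUC_0→20 (IV):
  [0→3]: (848.3+520.2)/2 × 3 = 2052.75
  [3→7]: (520.2+271.0)/2 × 4 = 1582.4
  [7→13]: (271.0+101.9)/2 × 6 = 1118.7
  [13→17]: (101.9+53.1)/2 × 4 = 310.0
  [17→20]: (53.1+32.6)/2 × 3 = 128.55
  Sum = 5192.4 µg/L·hr
IV tail: 32.6/0.163 = 200.000; AUC_iv,0→∞ = 5192.4 + 200.000 = 5392.4 µg/L·hr
Trapezoidal AUC_0→7 (oral suspension):
  [0→2]: (0.0+150.2)/2 × 2 = 150.2
  [2→6]: (150.2+109.5)/2 × 4 = 519.4
  [6→7]: (109.5+94.3)/2 × 1 = 101.9
  Sum = 771.5 µg/L·hr
oral suspension tail: 94.3/0.163 = 578.528; AUC_ev,0→∞ = 771.5 + 578.528 = 1350.028 µg/L·hr
F = (AUC_ev/D_ev)/(AUC_iv/D_iv) = (1350.028/225)/(5392.4/150) = 6.00012/35.9493 = 0.1669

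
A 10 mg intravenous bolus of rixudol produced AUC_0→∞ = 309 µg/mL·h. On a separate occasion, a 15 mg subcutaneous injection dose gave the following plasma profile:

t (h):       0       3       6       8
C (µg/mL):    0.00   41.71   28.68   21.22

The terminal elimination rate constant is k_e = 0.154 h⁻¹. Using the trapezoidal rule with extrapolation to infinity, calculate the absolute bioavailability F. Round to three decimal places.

F = 0.768

Trapezoidal AUC_0→8 (subcutaneous injection):
  [0→3]: (0.00+41.71)/2 × 3 = 62.565
  [3→6]: (41.71+28.68)/2 × 3 = 105.585
  [6→8]: (28.68+21.22)/2 × 2 = 49.9
  Sum = 218.05 µg/mL·h
Tail: C_last/k_e = 21.22/0.154 = 137.792
AUC_0→∞ (subcutaneous injection) = 218.05 + 137.792 = 355.842 µg/mL·h
F = (AUC_ev/D_ev)/(AUC_iv/D_iv) = (355.842/15)/(309/10) = 23.7228/30.9 = 0.7677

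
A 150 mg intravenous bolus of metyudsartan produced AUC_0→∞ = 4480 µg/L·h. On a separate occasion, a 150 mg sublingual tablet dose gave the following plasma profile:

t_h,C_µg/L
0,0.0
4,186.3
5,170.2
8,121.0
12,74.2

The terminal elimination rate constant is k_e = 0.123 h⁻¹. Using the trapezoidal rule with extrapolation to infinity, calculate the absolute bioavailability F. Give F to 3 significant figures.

Trapezoidal AUC_0→12 (sublingual tablet):
  [0→4]: (0.0+186.3)/2 × 4 = 372.6
  [4→5]: (186.3+170.2)/2 × 1 = 178.25
  [5→8]: (170.2+121.0)/2 × 3 = 436.8
  [8→12]: (121.0+74.2)/2 × 4 = 390.4
  Sum = 1378.05 µg/L·h
Tail: C_last/k_e = 74.2/0.123 = 603.252
AUC_0→∞ (sublingual tablet) = 1378.05 + 603.252 = 1981.302 µg/L·h
F = (AUC_ev/D_ev)/(AUC_iv/D_iv) = (1981.302/150)/(4480/150) = 13.20868/29.8667 = 0.4423

F = 0.442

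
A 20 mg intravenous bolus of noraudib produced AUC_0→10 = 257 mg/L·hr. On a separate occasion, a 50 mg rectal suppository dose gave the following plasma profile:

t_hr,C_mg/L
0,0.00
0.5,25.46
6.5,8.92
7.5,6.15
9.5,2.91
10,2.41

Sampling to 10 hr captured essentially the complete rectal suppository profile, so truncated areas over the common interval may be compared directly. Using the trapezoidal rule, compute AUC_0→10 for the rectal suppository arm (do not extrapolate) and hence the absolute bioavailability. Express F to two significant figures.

F = 0.20

Trapezoidal AUC_0→10 (rectal suppository):
  [0→0.5]: (0.00+25.46)/2 × 0.5 = 6.365
  [0.5→6.5]: (25.46+8.92)/2 × 6 = 103.14
  [6.5→7.5]: (8.92+6.15)/2 × 1 = 7.535
  [7.5→9.5]: (6.15+2.91)/2 × 2 = 9.06
  [9.5→10]: (2.91+2.41)/2 × 0.5 = 1.33
  Sum = 127.43 mg/L·hr
F = (AUC_ev/D_ev)/(AUC_iv/D_iv) = (127.43/50)/(257/20) = 2.5486/12.85 = 0.1983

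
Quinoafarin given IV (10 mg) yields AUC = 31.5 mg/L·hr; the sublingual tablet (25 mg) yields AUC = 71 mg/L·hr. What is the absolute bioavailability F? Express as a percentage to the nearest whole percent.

F = 90%

F = (AUC_ev / D_ev) / (AUC_iv / D_iv)
  = (71/25) / (31.5/10)
  = 2.84 / 3.15 = 0.9016
  = 90.16%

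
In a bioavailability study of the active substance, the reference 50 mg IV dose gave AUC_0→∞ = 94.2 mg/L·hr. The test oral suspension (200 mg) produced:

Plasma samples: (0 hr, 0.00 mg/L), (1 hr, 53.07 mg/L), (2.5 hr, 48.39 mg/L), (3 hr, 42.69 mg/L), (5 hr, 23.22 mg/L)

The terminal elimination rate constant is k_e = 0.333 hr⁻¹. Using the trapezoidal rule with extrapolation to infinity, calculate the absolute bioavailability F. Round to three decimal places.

F = 0.693

Trapezoidal AUC_0→5 (oral suspension):
  [0→1]: (0.00+53.07)/2 × 1 = 26.535
  [1→2.5]: (53.07+48.39)/2 × 1.5 = 76.095
  [2.5→3]: (48.39+42.69)/2 × 0.5 = 22.77
  [3→5]: (42.69+23.22)/2 × 2 = 65.91
  Sum = 191.31 mg/L·hr
Tail: C_last/k_e = 23.22/0.333 = 69.730
AUC_0→∞ (oral suspension) = 191.31 + 69.730 = 261.04 mg/L·hr
F = (AUC_ev/D_ev)/(AUC_iv/D_iv) = (261.04/200)/(94.2/50) = 1.3052/1.884 = 0.6928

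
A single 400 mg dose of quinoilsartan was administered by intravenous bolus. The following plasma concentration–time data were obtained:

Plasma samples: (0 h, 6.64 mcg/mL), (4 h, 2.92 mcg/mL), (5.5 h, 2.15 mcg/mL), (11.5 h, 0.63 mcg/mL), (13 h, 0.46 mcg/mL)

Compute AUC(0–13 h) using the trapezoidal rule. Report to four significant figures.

Trapezoidal AUC_0→13:
  [0→4]: (6.64+2.92)/2 × 4 = 19.12
  [4→5.5]: (2.92+2.15)/2 × 1.5 = 3.8025
  [5.5→11.5]: (2.15+0.63)/2 × 6 = 8.34
  [11.5→13]: (0.63+0.46)/2 × 1.5 = 0.8175
  Sum = 32.08 mcg/mL·h

AUC = 32.08 mcg/mL·h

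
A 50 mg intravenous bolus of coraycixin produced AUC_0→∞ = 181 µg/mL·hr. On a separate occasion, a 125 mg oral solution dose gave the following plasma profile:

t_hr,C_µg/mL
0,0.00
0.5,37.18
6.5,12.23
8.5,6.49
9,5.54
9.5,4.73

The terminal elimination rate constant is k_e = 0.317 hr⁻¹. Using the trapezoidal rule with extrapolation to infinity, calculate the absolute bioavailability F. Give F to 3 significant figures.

F = 0.435

Trapezoidal AUC_0→9.5 (oral solution):
  [0→0.5]: (0.00+37.18)/2 × 0.5 = 9.295
  [0.5→6.5]: (37.18+12.23)/2 × 6 = 148.23
  [6.5→8.5]: (12.23+6.49)/2 × 2 = 18.72
  [8.5→9]: (6.49+5.54)/2 × 0.5 = 3.0075
  [9→9.5]: (5.54+4.73)/2 × 0.5 = 2.5675
  Sum = 181.82 µg/mL·hr
Tail: C_last/k_e = 4.73/0.317 = 14.921
AUC_0→∞ (oral solution) = 181.82 + 14.921 = 196.741 µg/mL·hr
F = (AUC_ev/D_ev)/(AUC_iv/D_iv) = (196.741/125)/(181/50) = 1.573928/3.62 = 0.4348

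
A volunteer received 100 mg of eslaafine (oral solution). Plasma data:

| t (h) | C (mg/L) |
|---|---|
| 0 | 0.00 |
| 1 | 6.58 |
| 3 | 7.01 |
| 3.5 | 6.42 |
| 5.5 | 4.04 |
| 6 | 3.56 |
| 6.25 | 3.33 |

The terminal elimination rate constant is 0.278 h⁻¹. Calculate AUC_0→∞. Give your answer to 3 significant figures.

Trapezoidal AUC_0→6.25:
  [0→1]: (0.00+6.58)/2 × 1 = 3.29
  [1→3]: (6.58+7.01)/2 × 2 = 13.59
  [3→3.5]: (7.01+6.42)/2 × 0.5 = 3.3575
  [3.5→5.5]: (6.42+4.04)/2 × 2 = 10.46
  [5.5→6]: (4.04+3.56)/2 × 0.5 = 1.9
  [6→6.25]: (3.56+3.33)/2 × 0.25 = 0.86125
  Sum = 33.45875 mg/L·h
Extrapolated tail: C_last / k_e = 3.33 / 0.278 = 11.978
AUC_0→∞ = 33.45875 + 11.978 = 45.43675 mg/L·h

AUC = 45.4 mg/L·h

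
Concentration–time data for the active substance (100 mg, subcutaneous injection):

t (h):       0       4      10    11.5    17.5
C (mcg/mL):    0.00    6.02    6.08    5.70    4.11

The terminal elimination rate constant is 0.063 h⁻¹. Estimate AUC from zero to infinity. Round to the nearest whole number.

AUC = 152 mcg/mL·h

Trapezoidal AUC_0→17.5:
  [0→4]: (0.00+6.02)/2 × 4 = 12.04
  [4→10]: (6.02+6.08)/2 × 6 = 36.3
  [10→11.5]: (6.08+5.70)/2 × 1.5 = 8.835
  [11.5→17.5]: (5.70+4.11)/2 × 6 = 29.43
  Sum = 86.605 mcg/mL·h
Extrapolated tail: C_last / k_e = 4.11 / 0.063 = 65.238
AUC_0→∞ = 86.605 + 65.238 = 151.843 mcg/mL·h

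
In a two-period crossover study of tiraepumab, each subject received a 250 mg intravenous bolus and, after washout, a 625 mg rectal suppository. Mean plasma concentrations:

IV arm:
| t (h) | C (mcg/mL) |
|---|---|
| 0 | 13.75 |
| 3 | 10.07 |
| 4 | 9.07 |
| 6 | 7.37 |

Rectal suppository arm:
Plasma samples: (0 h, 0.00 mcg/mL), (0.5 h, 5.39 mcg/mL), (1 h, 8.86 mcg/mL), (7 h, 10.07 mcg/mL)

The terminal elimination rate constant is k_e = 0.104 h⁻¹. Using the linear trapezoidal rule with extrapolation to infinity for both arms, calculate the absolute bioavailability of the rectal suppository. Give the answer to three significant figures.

F = 0.478

Trapezoidal AUC_0→6 (IV):
  [0→3]: (13.75+10.07)/2 × 3 = 35.73
  [3→4]: (10.07+9.07)/2 × 1 = 9.57
  [4→6]: (9.07+7.37)/2 × 2 = 16.44
  Sum = 61.74 mcg/mL·h
IV tail: 7.37/0.104 = 70.865; AUC_iv,0→∞ = 61.74 + 70.865 = 132.605 mcg/mL·h
Trapezoidal AUC_0→7 (rectal suppository):
  [0→0.5]: (0.00+5.39)/2 × 0.5 = 1.3475
  [0.5→1]: (5.39+8.86)/2 × 0.5 = 3.5625
  [1→7]: (8.86+10.07)/2 × 6 = 56.79
  Sum = 61.7 mcg/mL·h
rectal suppository tail: 10.07/0.104 = 96.827; AUC_ev,0→∞ = 61.7 + 96.827 = 158.527 mcg/mL·h
F = (AUC_ev/D_ev)/(AUC_iv/D_iv) = (158.527/625)/(132.605/250) = 0.2536432/0.53042 = 0.4782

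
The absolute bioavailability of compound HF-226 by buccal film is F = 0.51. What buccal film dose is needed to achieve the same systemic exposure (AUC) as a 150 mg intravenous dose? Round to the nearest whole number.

D_buccal = 294 mg

For equal systemic exposure: F × D_ev = D_iv
D_ev = D_iv / F = 150 / 0.51 = 294.118 mg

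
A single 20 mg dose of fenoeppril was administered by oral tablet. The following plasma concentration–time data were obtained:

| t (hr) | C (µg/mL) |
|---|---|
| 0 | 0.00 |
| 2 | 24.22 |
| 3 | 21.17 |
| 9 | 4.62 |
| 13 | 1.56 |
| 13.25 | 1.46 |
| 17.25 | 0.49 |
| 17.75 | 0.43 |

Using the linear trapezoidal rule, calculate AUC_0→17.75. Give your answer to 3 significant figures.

Trapezoidal AUC_0→17.75:
  [0→2]: (0.00+24.22)/2 × 2 = 24.22
  [2→3]: (24.22+21.17)/2 × 1 = 22.695
  [3→9]: (21.17+4.62)/2 × 6 = 77.37
  [9→13]: (4.62+1.56)/2 × 4 = 12.36
  [13→13.25]: (1.56+1.46)/2 × 0.25 = 0.3775
  [13.25→17.25]: (1.46+0.49)/2 × 4 = 3.9
  [17.25→17.75]: (0.49+0.43)/2 × 0.5 = 0.23
  Sum = 141.1525 µg/mL·hr

AUC = 141 µg/mL·hr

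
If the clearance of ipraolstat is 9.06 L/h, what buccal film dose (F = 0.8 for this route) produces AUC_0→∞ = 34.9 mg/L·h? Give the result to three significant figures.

Dose = 395 mg

Dose = CL × AUC_0→∞ / F
     = 9.06 × 34.9 / 0.8 = 395.2425 mg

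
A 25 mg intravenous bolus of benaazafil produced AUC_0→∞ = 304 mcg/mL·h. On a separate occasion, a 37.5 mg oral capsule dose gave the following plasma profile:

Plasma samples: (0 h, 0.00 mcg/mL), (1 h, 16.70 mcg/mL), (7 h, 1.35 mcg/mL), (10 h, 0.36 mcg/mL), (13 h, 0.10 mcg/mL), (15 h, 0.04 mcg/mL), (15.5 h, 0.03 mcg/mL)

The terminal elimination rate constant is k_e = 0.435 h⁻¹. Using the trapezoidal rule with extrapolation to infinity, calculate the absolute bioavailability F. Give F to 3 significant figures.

F = 0.145

Trapezoidal AUC_0→15.5 (oral capsule):
  [0→1]: (0.00+16.70)/2 × 1 = 8.35
  [1→7]: (16.70+1.35)/2 × 6 = 54.15
  [7→10]: (1.35+0.36)/2 × 3 = 2.565
  [10→13]: (0.36+0.10)/2 × 3 = 0.69
  [13→15]: (0.10+0.04)/2 × 2 = 0.14
  [15→15.5]: (0.04+0.03)/2 × 0.5 = 0.0175
  Sum = 65.9125 mcg/mL·h
Tail: C_last/k_e = 0.03/0.435 = 0.069
AUC_0→∞ (oral capsule) = 65.9125 + 0.069 = 65.9815 mcg/mL·h
F = (AUC_ev/D_ev)/(AUC_iv/D_iv) = (65.9815/37.5)/(304/25) = 1.75951/12.16 = 0.1447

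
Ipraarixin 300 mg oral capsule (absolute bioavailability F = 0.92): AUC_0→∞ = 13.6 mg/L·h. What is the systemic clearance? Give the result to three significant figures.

CL = F × Dose / AUC_0→∞
   = 0.92 × 300 / 13.6 = 20.2941 L/h

CL = 20.3 L/h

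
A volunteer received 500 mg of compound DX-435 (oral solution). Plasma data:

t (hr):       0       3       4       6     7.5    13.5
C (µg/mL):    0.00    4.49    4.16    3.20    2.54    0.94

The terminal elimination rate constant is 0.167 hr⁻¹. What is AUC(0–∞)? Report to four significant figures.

Trapezoidal AUC_0→13.5:
  [0→3]: (0.00+4.49)/2 × 3 = 6.735
  [3→4]: (4.49+4.16)/2 × 1 = 4.325
  [4→6]: (4.16+3.20)/2 × 2 = 7.36
  [6→7.5]: (3.20+2.54)/2 × 1.5 = 4.305
  [7.5→13.5]: (2.54+0.94)/2 × 6 = 10.44
  Sum = 33.165 µg/mL·hr
Extrapolated tail: C_last / k_e = 0.94 / 0.167 = 5.629
AUC_0→∞ = 33.165 + 5.629 = 38.794 µg/mL·hr

AUC = 38.79 µg/mL·hr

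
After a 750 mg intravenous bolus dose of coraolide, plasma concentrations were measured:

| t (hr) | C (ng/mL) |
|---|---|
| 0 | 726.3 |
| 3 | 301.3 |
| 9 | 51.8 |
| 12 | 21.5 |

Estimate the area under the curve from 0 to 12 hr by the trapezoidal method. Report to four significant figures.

Trapezoidal AUC_0→12:
  [0→3]: (726.3+301.3)/2 × 3 = 1541.4
  [3→9]: (301.3+51.8)/2 × 6 = 1059.3
  [9→12]: (51.8+21.5)/2 × 3 = 109.95
  Sum = 2710.65 ng/mL·hr

AUC = 2711 ng/mL·hr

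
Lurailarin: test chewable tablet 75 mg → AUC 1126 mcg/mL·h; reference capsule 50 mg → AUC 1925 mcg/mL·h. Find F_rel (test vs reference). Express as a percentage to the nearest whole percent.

F_rel = 39%

F_rel = (AUC_test/D_test) / (AUC_ref/D_ref)
      = (1126/75) / (1925/50)
      = 15.0133 / 38.5 = 0.3900 = 39.00%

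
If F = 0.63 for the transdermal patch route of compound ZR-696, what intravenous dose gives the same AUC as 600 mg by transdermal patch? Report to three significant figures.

D_iv = 378 mg

Systemic exposure from an extravascular dose = F × D_ev, so the equivalent IV dose is F × D_ev.
D_iv = F × D_ev = 0.63 × 600 = 378 mg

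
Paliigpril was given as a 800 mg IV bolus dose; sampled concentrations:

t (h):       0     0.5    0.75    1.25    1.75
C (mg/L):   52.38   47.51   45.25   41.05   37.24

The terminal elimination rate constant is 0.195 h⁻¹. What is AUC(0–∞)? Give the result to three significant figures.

Trapezoidal AUC_0→1.75:
  [0→0.5]: (52.38+47.51)/2 × 0.5 = 24.9725
  [0.5→0.75]: (47.51+45.25)/2 × 0.25 = 11.595
  [0.75→1.25]: (45.25+41.05)/2 × 0.5 = 21.575
  [1.25→1.75]: (41.05+37.24)/2 × 0.5 = 19.5725
  Sum = 77.715 mg/L·h
Extrapolated tail: C_last / k_e = 37.24 / 0.195 = 190.974
AUC_0→∞ = 77.715 + 190.974 = 268.689 mg/L·h

AUC = 269 mg/L·h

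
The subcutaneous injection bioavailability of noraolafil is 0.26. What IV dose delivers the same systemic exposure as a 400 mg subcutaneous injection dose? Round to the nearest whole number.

D_iv = 104 mg

Systemic exposure from an extravascular dose = F × D_ev, so the equivalent IV dose is F × D_ev.
D_iv = F × D_ev = 0.26 × 400 = 104 mg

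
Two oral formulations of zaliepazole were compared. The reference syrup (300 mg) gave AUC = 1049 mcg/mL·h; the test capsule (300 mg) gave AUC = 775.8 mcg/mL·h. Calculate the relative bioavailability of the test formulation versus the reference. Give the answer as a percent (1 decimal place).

F_rel = 74.0%

F_rel = (AUC_test/D_test) / (AUC_ref/D_ref)
      = (775.8/300) / (1049/300)
      = 2.586 / 3.49667 = 0.7396 = 73.96%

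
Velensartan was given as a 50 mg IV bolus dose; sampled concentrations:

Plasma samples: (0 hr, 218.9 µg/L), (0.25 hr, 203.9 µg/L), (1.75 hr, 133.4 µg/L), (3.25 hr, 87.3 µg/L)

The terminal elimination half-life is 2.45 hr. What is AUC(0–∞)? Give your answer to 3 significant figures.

Trapezoidal AUC_0→3.25:
  [0→0.25]: (218.9+203.9)/2 × 0.25 = 52.85
  [0.25→1.75]: (203.9+133.4)/2 × 1.5 = 252.975
  [1.75→3.25]: (133.4+87.3)/2 × 1.5 = 165.525
  Sum = 471.35 µg/L·hr
k_e = ln2 / t½ = 0.693147 / 2.45 = 0.2829 hr^-1
Extrapolated tail: C_last / k_e = 87.3 / 0.2829 = 308.590
AUC_0→∞ = 471.35 + 308.590 = 779.94 µg/L·hr

AUC = 780 µg/L·hr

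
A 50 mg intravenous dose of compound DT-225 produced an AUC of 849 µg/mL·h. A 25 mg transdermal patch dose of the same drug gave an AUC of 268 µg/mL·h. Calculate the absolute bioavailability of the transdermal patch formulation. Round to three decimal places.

F = 0.631

F = (AUC_ev / D_ev) / (AUC_iv / D_iv)
  = (268/25) / (849/50)
  = 10.72 / 16.98 = 0.6313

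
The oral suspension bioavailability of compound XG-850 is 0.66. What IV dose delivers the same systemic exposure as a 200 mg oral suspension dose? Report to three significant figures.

D_iv = 132 mg

Systemic exposure from an extravascular dose = F × D_ev, so the equivalent IV dose is F × D_ev.
D_iv = F × D_ev = 0.66 × 200 = 132 mg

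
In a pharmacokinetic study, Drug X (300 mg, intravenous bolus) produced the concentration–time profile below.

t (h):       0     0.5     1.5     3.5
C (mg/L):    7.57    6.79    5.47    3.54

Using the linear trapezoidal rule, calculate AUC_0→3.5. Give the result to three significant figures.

AUC = 18.7 mg/L·h

Trapezoidal AUC_0→3.5:
  [0→0.5]: (7.57+6.79)/2 × 0.5 = 3.59
  [0.5→1.5]: (6.79+5.47)/2 × 1 = 6.13
  [1.5→3.5]: (5.47+3.54)/2 × 2 = 9.01
  Sum = 18.73 mg/L·h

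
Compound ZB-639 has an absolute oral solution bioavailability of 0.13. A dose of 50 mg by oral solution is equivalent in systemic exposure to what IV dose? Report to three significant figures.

D_iv = 6.50 mg

Systemic exposure from an extravascular dose = F × D_ev, so the equivalent IV dose is F × D_ev.
D_iv = F × D_ev = 0.13 × 50 = 6.5 mg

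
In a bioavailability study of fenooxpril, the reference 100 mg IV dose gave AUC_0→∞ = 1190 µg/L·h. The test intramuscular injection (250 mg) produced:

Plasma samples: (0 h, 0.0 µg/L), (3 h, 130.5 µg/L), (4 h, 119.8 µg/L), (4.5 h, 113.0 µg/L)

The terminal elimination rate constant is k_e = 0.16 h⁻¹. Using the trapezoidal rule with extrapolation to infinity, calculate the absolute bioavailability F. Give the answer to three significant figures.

F = 0.365

Trapezoidal AUC_0→4.5 (intramuscular injection):
  [0→3]: (0.0+130.5)/2 × 3 = 195.75
  [3→4]: (130.5+119.8)/2 × 1 = 125.15
  [4→4.5]: (119.8+113.0)/2 × 0.5 = 58.2
  Sum = 379.1 µg/L·h
Tail: C_last/k_e = 113.0/0.16 = 706.250
AUC_0→∞ (intramuscular injection) = 379.1 + 706.250 = 1085.35 µg/L·h
F = (AUC_ev/D_ev)/(AUC_iv/D_iv) = (1085.35/250)/(1190/100) = 4.3414/11.9 = 0.3648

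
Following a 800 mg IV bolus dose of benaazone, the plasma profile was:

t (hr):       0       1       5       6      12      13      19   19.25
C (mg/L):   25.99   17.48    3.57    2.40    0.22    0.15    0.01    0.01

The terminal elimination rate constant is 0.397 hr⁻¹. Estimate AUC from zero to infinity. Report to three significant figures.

AUC = 75.4 mg/L·hr

Trapezoidal AUC_0→19.25:
  [0→1]: (25.99+17.48)/2 × 1 = 21.735
  [1→5]: (17.48+3.57)/2 × 4 = 42.1
  [5→6]: (3.57+2.40)/2 × 1 = 2.985
  [6→12]: (2.40+0.22)/2 × 6 = 7.86
  [12→13]: (0.22+0.15)/2 × 1 = 0.185
  [13→19]: (0.15+0.01)/2 × 6 = 0.48
  [19→19.25]: (0.01+0.01)/2 × 0.25 = 0.0025
  Sum = 75.3475 mg/L·hr
Extrapolated tail: C_last / k_e = 0.01 / 0.397 = 0.025
AUC_0→∞ = 75.3475 + 0.025 = 75.3725 mg/L·hr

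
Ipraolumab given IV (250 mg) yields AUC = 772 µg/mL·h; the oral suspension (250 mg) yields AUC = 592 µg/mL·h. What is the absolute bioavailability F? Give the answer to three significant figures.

F = 0.767

F = (AUC_ev / D_ev) / (AUC_iv / D_iv)
  = (592/250) / (772/250)
  = 2.368 / 3.088 = 0.7668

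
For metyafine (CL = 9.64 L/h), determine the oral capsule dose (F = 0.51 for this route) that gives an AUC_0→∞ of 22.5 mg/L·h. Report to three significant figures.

Dose = 425 mg

Dose = CL × AUC_0→∞ / F
     = 9.64 × 22.5 / 0.51 = 425.294 mg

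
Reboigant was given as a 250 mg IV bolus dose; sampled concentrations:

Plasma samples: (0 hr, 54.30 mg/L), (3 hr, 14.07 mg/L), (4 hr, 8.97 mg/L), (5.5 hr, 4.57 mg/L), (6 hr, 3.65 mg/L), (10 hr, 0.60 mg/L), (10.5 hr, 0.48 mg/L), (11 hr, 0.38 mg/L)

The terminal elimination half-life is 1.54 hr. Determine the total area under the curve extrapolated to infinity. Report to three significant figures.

Trapezoidal AUC_0→11:
  [0→3]: (54.30+14.07)/2 × 3 = 102.555
  [3→4]: (14.07+8.97)/2 × 1 = 11.52
  [4→5.5]: (8.97+4.57)/2 × 1.5 = 10.155
  [5.5→6]: (4.57+3.65)/2 × 0.5 = 2.055
  [6→10]: (3.65+0.60)/2 × 4 = 8.5
  [10→10.5]: (0.60+0.48)/2 × 0.5 = 0.27
  [10.5→11]: (0.48+0.38)/2 × 0.5 = 0.215
  Sum = 135.27 mg/L·hr
k_e = ln2 / t½ = 0.693147 / 1.54 = 0.4501 hr^-1
Extrapolated tail: C_last / k_e = 0.38 / 0.4501 = 0.844
AUC_0→∞ = 135.27 + 0.844 = 136.114 mg/L·hr

AUC = 136 mg/L·hr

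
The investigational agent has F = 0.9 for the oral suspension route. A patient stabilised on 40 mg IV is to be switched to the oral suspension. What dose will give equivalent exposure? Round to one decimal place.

For equal systemic exposure: F × D_ev = D_iv
D_ev = D_iv / F = 40 / 0.9 = 44.4444 mg

D_oral = 44.4 mg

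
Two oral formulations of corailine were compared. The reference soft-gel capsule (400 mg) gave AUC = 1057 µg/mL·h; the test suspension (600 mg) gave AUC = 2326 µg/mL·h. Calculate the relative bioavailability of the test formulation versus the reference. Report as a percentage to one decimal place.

F_rel = (AUC_test/D_test) / (AUC_ref/D_ref)
      = (2326/600) / (1057/400)
      = 3.87667 / 2.6425 = 1.4670 = 146.70%

F_rel = 146.7%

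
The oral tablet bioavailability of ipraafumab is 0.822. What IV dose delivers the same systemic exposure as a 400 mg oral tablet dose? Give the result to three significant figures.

Systemic exposure from an extravascular dose = F × D_ev, so the equivalent IV dose is F × D_ev.
D_iv = F × D_ev = 0.822 × 400 = 328.8 mg

D_iv = 329 mg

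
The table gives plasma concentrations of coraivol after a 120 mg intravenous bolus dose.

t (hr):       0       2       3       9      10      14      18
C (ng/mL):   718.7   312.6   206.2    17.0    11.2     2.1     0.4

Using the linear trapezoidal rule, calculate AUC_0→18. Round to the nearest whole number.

AUC = 2006 ng/mL·hr

Trapezoidal AUC_0→18:
  [0→2]: (718.7+312.6)/2 × 2 = 1031.3
  [2→3]: (312.6+206.2)/2 × 1 = 259.4
  [3→9]: (206.2+17.0)/2 × 6 = 669.6
  [9→10]: (17.0+11.2)/2 × 1 = 14.1
  [10→14]: (11.2+2.1)/2 × 4 = 26.6
  [14→18]: (2.1+0.4)/2 × 4 = 5.0
  Sum = 2006.0 ng/mL·hr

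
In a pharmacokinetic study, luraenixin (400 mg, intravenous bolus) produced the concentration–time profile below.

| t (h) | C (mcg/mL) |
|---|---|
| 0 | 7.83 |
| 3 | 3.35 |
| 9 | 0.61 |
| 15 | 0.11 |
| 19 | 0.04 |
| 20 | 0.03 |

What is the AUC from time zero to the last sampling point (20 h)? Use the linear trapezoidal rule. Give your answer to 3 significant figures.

AUC = 31.1 mcg/mL·h

Trapezoidal AUC_0→20:
  [0→3]: (7.83+3.35)/2 × 3 = 16.77
  [3→9]: (3.35+0.61)/2 × 6 = 11.88
  [9→15]: (0.61+0.11)/2 × 6 = 2.16
  [15→19]: (0.11+0.04)/2 × 4 = 0.3
  [19→20]: (0.04+0.03)/2 × 1 = 0.035
  Sum = 31.145 mcg/mL·h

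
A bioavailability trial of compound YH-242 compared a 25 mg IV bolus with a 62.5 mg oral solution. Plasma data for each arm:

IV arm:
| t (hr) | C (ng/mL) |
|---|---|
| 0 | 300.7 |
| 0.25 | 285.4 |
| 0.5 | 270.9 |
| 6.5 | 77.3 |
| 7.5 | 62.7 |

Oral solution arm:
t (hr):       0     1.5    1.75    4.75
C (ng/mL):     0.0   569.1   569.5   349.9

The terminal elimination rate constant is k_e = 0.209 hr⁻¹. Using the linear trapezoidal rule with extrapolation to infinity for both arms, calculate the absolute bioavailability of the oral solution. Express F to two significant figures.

F = 0.93

Trapezoidal AUC_0→7.5 (IV):
  [0→0.25]: (300.7+285.4)/2 × 0.25 = 73.2625
  [0.25→0.5]: (285.4+270.9)/2 × 0.25 = 69.5375
  [0.5→6.5]: (270.9+77.3)/2 × 6 = 1044.6
  [6.5→7.5]: (77.3+62.7)/2 × 1 = 70.0
  Sum = 1257.4 ng/mL·hr
IV tail: 62.7/0.209 = 300.000; AUC_iv,0→∞ = 1257.4 + 300.000 = 1557.4 ng/mL·hr
Trapezoidal AUC_0→4.75 (oral solution):
  [0→1.5]: (0.0+569.1)/2 × 1.5 = 426.825
  [1.5→1.75]: (569.1+569.5)/2 × 0.25 = 142.325
  [1.75→4.75]: (569.5+349.9)/2 × 3 = 1379.1
  Sum = 1948.25 ng/mL·hr
oral solution tail: 349.9/0.209 = 1674.163; AUC_ev,0→∞ = 1948.25 + 1674.163 = 3622.413 ng/mL·hr
F = (AUC_ev/D_ev)/(AUC_iv/D_iv) = (3622.413/62.5)/(1557.4/25) = 57.958608/62.296 = 0.9304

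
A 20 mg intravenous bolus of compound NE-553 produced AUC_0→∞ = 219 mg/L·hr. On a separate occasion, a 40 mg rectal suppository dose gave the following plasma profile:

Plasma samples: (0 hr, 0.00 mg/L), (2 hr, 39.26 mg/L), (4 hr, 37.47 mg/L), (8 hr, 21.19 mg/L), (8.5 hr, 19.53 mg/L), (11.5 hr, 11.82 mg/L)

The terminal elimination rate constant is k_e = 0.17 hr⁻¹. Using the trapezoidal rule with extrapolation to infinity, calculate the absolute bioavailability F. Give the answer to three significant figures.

Trapezoidal AUC_0→11.5 (rectal suppository):
  [0→2]: (0.00+39.26)/2 × 2 = 39.26
  [2→4]: (39.26+37.47)/2 × 2 = 76.73
  [4→8]: (37.47+21.19)/2 × 4 = 117.32
  [8→8.5]: (21.19+19.53)/2 × 0.5 = 10.18
  [8.5→11.5]: (19.53+11.82)/2 × 3 = 47.025
  Sum = 290.515 mg/L·hr
Tail: C_last/k_e = 11.82/0.17 = 69.529
AUC_0→∞ (rectal suppository) = 290.515 + 69.529 = 360.044 mg/L·hr
F = (AUC_ev/D_ev)/(AUC_iv/D_iv) = (360.044/40)/(219/20) = 9.0011/10.95 = 0.8220

F = 0.822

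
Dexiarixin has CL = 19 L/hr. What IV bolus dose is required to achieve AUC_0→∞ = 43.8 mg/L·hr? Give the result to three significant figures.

Dose = 832 mg

Dose_iv = CL × AUC_0→∞
     = 19 × 43.8 = 832.2 mg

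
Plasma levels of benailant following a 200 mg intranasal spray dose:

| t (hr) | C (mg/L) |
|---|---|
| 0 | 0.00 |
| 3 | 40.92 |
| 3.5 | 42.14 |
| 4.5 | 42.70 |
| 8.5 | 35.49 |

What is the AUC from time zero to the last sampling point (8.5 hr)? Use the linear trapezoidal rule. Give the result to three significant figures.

AUC = 281 mg/L·hr

Trapezoidal AUC_0→8.5:
  [0→3]: (0.00+40.92)/2 × 3 = 61.38
  [3→3.5]: (40.92+42.14)/2 × 0.5 = 20.765
  [3.5→4.5]: (42.14+42.70)/2 × 1 = 42.42
  [4.5→8.5]: (42.70+35.49)/2 × 4 = 156.38
  Sum = 280.945 mg/L·hr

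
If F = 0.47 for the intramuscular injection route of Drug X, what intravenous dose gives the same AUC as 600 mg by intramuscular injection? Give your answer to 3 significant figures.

Systemic exposure from an extravascular dose = F × D_ev, so the equivalent IV dose is F × D_ev.
D_iv = F × D_ev = 0.47 × 600 = 282 mg

D_iv = 282 mg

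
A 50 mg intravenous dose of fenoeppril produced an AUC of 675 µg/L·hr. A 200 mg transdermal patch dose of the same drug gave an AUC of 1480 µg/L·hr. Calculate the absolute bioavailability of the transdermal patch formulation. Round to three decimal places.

F = 0.548

F = (AUC_ev / D_ev) / (AUC_iv / D_iv)
  = (1480/200) / (675/50)
  = 7.4 / 13.5 = 0.5481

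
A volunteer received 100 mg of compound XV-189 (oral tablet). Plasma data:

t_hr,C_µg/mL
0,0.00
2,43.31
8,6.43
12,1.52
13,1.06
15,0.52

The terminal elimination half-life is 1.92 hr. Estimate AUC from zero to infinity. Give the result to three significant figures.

AUC = 213 µg/mL·hr

Trapezoidal AUC_0→15:
  [0→2]: (0.00+43.31)/2 × 2 = 43.31
  [2→8]: (43.31+6.43)/2 × 6 = 149.22
  [8→12]: (6.43+1.52)/2 × 4 = 15.9
  [12→13]: (1.52+1.06)/2 × 1 = 1.29
  [13→15]: (1.06+0.52)/2 × 2 = 1.58
  Sum = 211.3 µg/mL·hr
k_e = ln2 / t½ = 0.693147 / 1.92 = 0.3610 hr^-1
Extrapolated tail: C_last / k_e = 0.52 / 0.361 = 1.440
AUC_0→∞ = 211.3 + 1.440 = 212.74 µg/mL·hr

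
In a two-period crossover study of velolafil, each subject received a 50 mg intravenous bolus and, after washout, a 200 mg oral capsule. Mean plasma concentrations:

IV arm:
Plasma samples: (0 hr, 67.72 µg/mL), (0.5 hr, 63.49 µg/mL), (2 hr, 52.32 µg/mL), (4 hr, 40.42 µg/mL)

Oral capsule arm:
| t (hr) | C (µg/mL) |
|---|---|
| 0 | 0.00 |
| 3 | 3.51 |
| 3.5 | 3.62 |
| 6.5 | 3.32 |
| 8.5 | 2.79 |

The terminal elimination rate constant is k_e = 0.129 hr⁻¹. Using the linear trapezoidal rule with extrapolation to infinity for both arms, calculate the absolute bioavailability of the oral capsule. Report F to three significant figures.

F = 0.0215

Trapezoidal AUC_0→4 (IV):
  [0→0.5]: (67.72+63.49)/2 × 0.5 = 32.8025
  [0.5→2]: (63.49+52.32)/2 × 1.5 = 86.8575
  [2→4]: (52.32+40.42)/2 × 2 = 92.74
  Sum = 212.4 µg/mL·hr
IV tail: 40.42/0.129 = 313.333; AUC_iv,0→∞ = 212.4 + 313.333 = 525.733 µg/mL·hr
Trapezoidal AUC_0→8.5 (oral capsule):
  [0→3]: (0.00+3.51)/2 × 3 = 5.265
  [3→3.5]: (3.51+3.62)/2 × 0.5 = 1.7825
  [3.5→6.5]: (3.62+3.32)/2 × 3 = 10.41
  [6.5→8.5]: (3.32+2.79)/2 × 2 = 6.11
  Sum = 23.5675 µg/mL·hr
oral capsule tail: 2.79/0.129 = 21.628; AUC_ev,0→∞ = 23.5675 + 21.628 = 45.1955 µg/mL·hr
F = (AUC_ev/D_ev)/(AUC_iv/D_iv) = (45.1955/200)/(525.733/50) = 0.2259775/10.51466 = 0.0215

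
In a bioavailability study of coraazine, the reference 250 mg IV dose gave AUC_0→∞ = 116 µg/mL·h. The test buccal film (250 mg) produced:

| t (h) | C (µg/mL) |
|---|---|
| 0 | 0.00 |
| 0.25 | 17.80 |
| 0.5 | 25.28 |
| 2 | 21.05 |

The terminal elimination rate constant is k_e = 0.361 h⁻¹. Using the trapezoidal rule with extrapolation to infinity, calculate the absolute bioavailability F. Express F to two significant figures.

Trapezoidal AUC_0→2 (buccal film):
  [0→0.25]: (0.00+17.80)/2 × 0.25 = 2.225
  [0.25→0.5]: (17.80+25.28)/2 × 0.25 = 5.385
  [0.5→2]: (25.28+21.05)/2 × 1.5 = 34.7475
  Sum = 42.3575 µg/mL·h
Tail: C_last/k_e = 21.05/0.361 = 58.310
AUC_0→∞ (buccal film) = 42.3575 + 58.310 = 100.6675 µg/mL·h
F = (AUC_ev/D_ev)/(AUC_iv/D_iv) = (100.6675/250)/(116/250) = 0.40267/0.464 = 0.8678

F = 0.87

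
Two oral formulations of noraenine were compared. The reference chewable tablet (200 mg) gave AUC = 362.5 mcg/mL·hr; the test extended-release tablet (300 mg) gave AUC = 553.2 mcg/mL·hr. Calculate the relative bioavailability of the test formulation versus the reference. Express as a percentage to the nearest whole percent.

F_rel = 102%

F_rel = (AUC_test/D_test) / (AUC_ref/D_ref)
      = (553.2/300) / (362.5/200)
      = 1.844 / 1.8125 = 1.0174 = 101.74%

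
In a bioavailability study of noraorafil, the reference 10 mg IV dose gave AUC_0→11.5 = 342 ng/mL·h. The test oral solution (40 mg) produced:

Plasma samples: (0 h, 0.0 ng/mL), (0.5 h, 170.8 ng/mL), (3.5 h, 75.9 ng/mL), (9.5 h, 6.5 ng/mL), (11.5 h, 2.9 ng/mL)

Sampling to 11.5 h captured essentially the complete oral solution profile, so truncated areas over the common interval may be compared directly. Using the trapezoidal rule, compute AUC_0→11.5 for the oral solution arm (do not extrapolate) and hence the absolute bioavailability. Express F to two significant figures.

Trapezoidal AUC_0→11.5 (oral solution):
  [0→0.5]: (0.0+170.8)/2 × 0.5 = 42.7
  [0.5→3.5]: (170.8+75.9)/2 × 3 = 370.05
  [3.5→9.5]: (75.9+6.5)/2 × 6 = 247.2
  [9.5→11.5]: (6.5+2.9)/2 × 2 = 9.4
  Sum = 669.35 ng/mL·h
F = (AUC_ev/D_ev)/(AUC_iv/D_iv) = (669.35/40)/(342/10) = 16.73375/34.2 = 0.4893

F = 0.49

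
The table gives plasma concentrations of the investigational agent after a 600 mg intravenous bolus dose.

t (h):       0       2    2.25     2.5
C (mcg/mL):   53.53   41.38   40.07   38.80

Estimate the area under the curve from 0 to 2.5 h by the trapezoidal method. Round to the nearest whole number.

Trapezoidal AUC_0→2.5:
  [0→2]: (53.53+41.38)/2 × 2 = 94.91
  [2→2.25]: (41.38+40.07)/2 × 0.25 = 10.18125
  [2.25→2.5]: (40.07+38.80)/2 × 0.25 = 9.85875
  Sum = 114.95 mcg/mL·h

AUC = 115 mcg/mL·h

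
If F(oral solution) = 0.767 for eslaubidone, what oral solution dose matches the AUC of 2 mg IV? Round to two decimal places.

D_oral = 2.61 mg

For equal systemic exposure: F × D_ev = D_iv
D_ev = D_iv / F = 2 / 0.767 = 2.60756 mg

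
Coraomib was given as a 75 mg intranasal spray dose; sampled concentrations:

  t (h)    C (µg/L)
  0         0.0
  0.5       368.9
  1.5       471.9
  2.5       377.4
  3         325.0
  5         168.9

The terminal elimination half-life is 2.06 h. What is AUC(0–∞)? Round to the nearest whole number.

Trapezoidal AUC_0→5:
  [0→0.5]: (0.0+368.9)/2 × 0.5 = 92.225
  [0.5→1.5]: (368.9+471.9)/2 × 1 = 420.4
  [1.5→2.5]: (471.9+377.4)/2 × 1 = 424.65
  [2.5→3]: (377.4+325.0)/2 × 0.5 = 175.6
  [3→5]: (325.0+168.9)/2 × 2 = 493.9
  Sum = 1606.775 µg/L·h
k_e = ln2 / t½ = 0.693147 / 2.06 = 0.3365 h^-1
Extrapolated tail: C_last / k_e = 168.9 / 0.3365 = 501.932
AUC_0→∞ = 1606.775 + 501.932 = 2108.707 µg/L·h

AUC = 2109 µg/L·h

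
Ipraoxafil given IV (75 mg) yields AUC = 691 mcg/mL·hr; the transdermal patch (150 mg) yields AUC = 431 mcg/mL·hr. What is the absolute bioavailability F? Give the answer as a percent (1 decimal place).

F = 31.2%

F = (AUC_ev / D_ev) / (AUC_iv / D_iv)
  = (431/150) / (691/75)
  = 2.87333 / 9.21333 = 0.3119
  = 31.19%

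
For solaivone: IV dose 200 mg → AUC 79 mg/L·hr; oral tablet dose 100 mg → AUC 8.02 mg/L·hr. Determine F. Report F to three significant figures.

F = 0.203

F = (AUC_ev / D_ev) / (AUC_iv / D_iv)
  = (8.02/100) / (79/200)
  = 0.0802 / 0.395 = 0.2030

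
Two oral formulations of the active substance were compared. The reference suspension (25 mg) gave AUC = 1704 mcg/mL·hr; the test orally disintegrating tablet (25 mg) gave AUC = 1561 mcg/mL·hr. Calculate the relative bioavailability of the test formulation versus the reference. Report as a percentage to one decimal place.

F_rel = 91.6%

F_rel = (AUC_test/D_test) / (AUC_ref/D_ref)
      = (1561/25) / (1704/25)
      = 62.44 / 68.16 = 0.9161 = 91.61%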